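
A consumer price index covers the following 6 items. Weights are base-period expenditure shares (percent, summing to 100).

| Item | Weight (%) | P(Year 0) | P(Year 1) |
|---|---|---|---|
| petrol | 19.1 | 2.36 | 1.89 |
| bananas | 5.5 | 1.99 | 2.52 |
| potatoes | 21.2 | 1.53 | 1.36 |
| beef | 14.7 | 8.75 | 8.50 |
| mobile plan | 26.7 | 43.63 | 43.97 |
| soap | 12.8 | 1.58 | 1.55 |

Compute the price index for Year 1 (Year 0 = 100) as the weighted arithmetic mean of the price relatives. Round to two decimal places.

94.85

petrol: 19.1 × (1.89/2.36) = 19.1 × 0.800847 = 15.2962
bananas: 5.5 × (2.52/1.99) = 5.5 × 1.266332 = 6.9648
potatoes: 21.2 × (1.36/1.53) = 21.2 × 0.888889 = 18.8444
beef: 14.7 × (8.50/8.75) = 14.7 × 0.971429 = 14.2800
mobile plan: 26.7 × (43.97/43.63) = 26.7 × 1.007793 = 26.9081
soap: 12.8 × (1.55/1.58) = 12.8 × 0.981013 = 12.5570
Index = Σ wᵢ·(p₁ᵢ/p₀ᵢ) = 15.2962 + 6.9648 + 18.8444 + 14.2800 + 26.9081 + 12.5570 = 94.8505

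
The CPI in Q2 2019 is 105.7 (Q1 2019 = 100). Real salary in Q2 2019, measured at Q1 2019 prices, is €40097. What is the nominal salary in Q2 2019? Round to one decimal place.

Nominal = Real × (Index/100) = 40097 × (105.7/100)
        = 40097 × 1.057 = 42382.5290

42382.5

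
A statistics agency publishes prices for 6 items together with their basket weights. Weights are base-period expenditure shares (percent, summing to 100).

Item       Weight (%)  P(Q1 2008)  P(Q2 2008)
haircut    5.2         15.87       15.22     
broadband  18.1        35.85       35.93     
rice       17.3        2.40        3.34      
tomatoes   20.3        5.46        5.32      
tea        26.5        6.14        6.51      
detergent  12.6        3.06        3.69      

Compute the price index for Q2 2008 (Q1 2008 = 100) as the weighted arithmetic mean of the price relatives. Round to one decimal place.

haircut: 5.2 × (15.22/15.87) = 5.2 × 0.959042 = 4.9870
broadband: 18.1 × (35.93/35.85) = 18.1 × 1.002232 = 18.1404
rice: 17.3 × (3.34/2.40) = 17.3 × 1.391667 = 24.0758
tomatoes: 20.3 × (5.32/5.46) = 20.3 × 0.974359 = 19.7795
tea: 26.5 × (6.51/6.14) = 26.5 × 1.060261 = 28.0969
detergent: 12.6 × (3.69/3.06) = 12.6 × 1.205882 = 15.1941
Index = Σ wᵢ·(p₁ᵢ/p₀ᵢ) = 4.9870 + 18.1404 + 24.0758 + 19.7795 + 28.0969 + 15.1941 = 110.2738

110.3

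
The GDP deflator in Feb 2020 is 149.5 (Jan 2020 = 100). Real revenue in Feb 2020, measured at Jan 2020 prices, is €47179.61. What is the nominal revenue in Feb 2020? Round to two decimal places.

70533.52

Nominal = Real × (Index/100) = 47179.61 × (149.5/100)
        = 47179.61 × 1.495 = 70533.5170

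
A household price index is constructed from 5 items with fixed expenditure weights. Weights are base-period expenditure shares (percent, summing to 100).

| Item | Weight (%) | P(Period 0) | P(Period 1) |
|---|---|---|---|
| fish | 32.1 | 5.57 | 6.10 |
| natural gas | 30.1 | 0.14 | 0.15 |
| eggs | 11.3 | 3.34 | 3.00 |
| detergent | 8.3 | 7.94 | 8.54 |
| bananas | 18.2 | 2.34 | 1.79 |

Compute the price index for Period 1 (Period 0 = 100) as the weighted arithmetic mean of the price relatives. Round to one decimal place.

100.4

fish: 32.1 × (6.10/5.57) = 32.1 × 1.095153 = 35.1544
natural gas: 30.1 × (0.15/0.14) = 30.1 × 1.071429 = 32.2500
eggs: 11.3 × (3.00/3.34) = 11.3 × 0.898204 = 10.1497
detergent: 8.3 × (8.54/7.94) = 8.3 × 1.075567 = 8.9272
bananas: 18.2 × (1.79/2.34) = 18.2 × 0.764957 = 13.9222
Index = Σ wᵢ·(p₁ᵢ/p₀ᵢ) = 35.1544 + 32.2500 + 10.1497 + 8.9272 + 13.9222 = 100.4035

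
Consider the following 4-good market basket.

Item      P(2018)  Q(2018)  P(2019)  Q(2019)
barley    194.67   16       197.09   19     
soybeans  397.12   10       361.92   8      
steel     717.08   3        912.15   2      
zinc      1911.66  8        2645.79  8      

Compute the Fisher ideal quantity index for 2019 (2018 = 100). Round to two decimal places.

Laspeyres component (base-period weights):
ΣP(2018)Q(2019) = 194.67×19 + 397.12×8 + 717.08×2 + 1911.66×8 = 3698.73 + 3176.96 + 1434.16 + 15293.28 = 23603.13
ΣP(2018)Q(2018) = 194.67×16 + 397.12×10 + 717.08×3 + 1911.66×8 = 3114.72 + 3971.2 + 2151.24 + 15293.28 = 24530.44
L = 23603.13 / 24530.44 × 100 = 96.2198
Paasche component (current-period weights):
ΣP(2019)Q(2019) = 197.09×19 + 361.92×8 + 912.15×2 + 2645.79×8 = 3744.71 + 2895.36 + 1824.3 + 21166.32 = 29630.69
ΣP(2019)Q(2018) = 197.09×16 + 361.92×10 + 912.15×3 + 2645.79×8 = 3153.44 + 3619.2 + 2736.45 + 21166.32 = 30675.41
P = 29630.69 / 30675.41 × 100 = 96.5943
Fisher = √(L × P) = √(96.2198 × 96.5943) = 96.4068

96.41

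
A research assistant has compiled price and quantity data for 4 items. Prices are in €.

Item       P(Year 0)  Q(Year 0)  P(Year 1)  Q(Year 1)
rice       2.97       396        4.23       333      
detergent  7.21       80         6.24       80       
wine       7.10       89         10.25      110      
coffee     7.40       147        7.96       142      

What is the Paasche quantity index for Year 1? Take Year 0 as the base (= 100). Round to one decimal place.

Paasche quantity index uses current-period prices as weights.
ΣP(Year 1)·Q(Year 1) = 4.23×333 + 6.24×80 + 10.25×110 + 7.96×142 = 1408.59 + 499.2 + 1127.5 + 1130.32 = 4165.61
ΣP(Year 1)·Q(Year 0) = 4.23×396 + 6.24×80 + 10.25×89 + 7.96×147 = 1675.08 + 499.2 + 912.25 + 1170.12 = 4256.65
Index = 4165.61 / 4256.65 × 100 = 97.8612

97.9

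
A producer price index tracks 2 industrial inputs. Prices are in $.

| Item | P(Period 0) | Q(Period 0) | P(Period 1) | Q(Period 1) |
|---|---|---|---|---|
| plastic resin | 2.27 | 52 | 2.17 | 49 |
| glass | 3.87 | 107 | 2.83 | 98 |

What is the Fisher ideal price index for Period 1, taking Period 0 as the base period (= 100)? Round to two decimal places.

Laspeyres component (base-period weights):
ΣP(Period 1)Q(Period 0) = 2.17×52 + 2.83×107 = 112.84 + 302.81 = 415.65
ΣP(Period 0)Q(Period 0) = 2.27×52 + 3.87×107 = 118.04 + 414.09 = 532.13
L = 415.65 / 532.13 × 100 = 78.1106
Paasche component (current-period weights):
ΣP(Period 1)Q(Period 1) = 2.17×49 + 2.83×98 = 106.33 + 277.34 = 383.67
ΣP(Period 0)Q(Period 1) = 2.27×49 + 3.87×98 = 111.23 + 379.26 = 490.49
P = 383.67 / 490.49 × 100 = 78.2218
Fisher = √(L × P) = √(78.1106 × 78.2218) = 78.1662

78.17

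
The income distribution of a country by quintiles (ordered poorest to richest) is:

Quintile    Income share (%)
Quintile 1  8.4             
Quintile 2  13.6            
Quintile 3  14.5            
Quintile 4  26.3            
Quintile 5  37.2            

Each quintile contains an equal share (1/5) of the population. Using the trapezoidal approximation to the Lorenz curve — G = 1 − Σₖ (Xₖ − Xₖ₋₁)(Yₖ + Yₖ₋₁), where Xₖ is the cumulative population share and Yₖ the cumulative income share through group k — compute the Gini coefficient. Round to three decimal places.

0.281

Cumulative income shares Yₖ: 0.0840, 0.2200, 0.3650, 0.6280, 1.0000
Σ (Xₖ−Xₖ₋₁)(Yₖ+Yₖ₋₁) = (1/5)(0.0840+0.0000) + (1/5)(0.2200+0.0840) + (1/5)(0.3650+0.2200) + (1/5)(0.6280+0.3650) + (1/5)(1.0000+0.6280)
  = 0.0168 + 0.0608 + 0.1170 + 0.1986 + 0.3256 = 0.7188
G = 1 − 0.7188 = 0.2812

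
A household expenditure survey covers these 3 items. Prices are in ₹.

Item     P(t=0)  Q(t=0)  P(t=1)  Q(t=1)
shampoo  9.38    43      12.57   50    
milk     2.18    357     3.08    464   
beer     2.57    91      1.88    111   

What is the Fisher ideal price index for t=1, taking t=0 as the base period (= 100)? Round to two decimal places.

128.15

Laspeyres component (base-period weights):
ΣP(t=1)Q(t=0) = 12.57×43 + 3.08×357 + 1.88×91 = 540.51 + 1099.56 + 171.08 = 1811.15
ΣP(t=0)Q(t=0) = 9.38×43 + 2.18×357 + 2.57×91 = 403.34 + 778.26 + 233.87 = 1415.47
L = 1811.15 / 1415.47 × 100 = 127.9540
Paasche component (current-period weights):
ΣP(t=1)Q(t=1) = 12.57×50 + 3.08×464 + 1.88×111 = 628.5 + 1429.12 + 208.68 = 2266.3
ΣP(t=0)Q(t=1) = 9.38×50 + 2.18×464 + 2.57×111 = 469 + 1011.52 + 285.27 = 1765.79
P = 2266.3 / 1765.79 × 100 = 128.3448
Fisher = √(L × P) = √(127.9540 × 128.3448) = 128.1492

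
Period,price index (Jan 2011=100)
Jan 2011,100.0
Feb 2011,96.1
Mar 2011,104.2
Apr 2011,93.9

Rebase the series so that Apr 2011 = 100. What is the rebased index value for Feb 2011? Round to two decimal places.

Rebased(Feb 2011) = 96.1 / 93.9 × 100 = 102.3429

102.34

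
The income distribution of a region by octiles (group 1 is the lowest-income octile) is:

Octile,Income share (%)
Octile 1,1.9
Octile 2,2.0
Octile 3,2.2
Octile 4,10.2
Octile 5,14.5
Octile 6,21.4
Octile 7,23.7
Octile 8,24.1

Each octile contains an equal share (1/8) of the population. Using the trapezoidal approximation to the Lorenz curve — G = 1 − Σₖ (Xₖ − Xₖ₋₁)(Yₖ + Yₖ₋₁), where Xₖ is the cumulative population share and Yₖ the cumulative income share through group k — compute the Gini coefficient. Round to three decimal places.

Cumulative income shares Yₖ: 0.0190, 0.0390, 0.0610, 0.1630, 0.3080, 0.5220, 0.7590, 1.0000
Σ (Xₖ−Xₖ₋₁)(Yₖ+Yₖ₋₁) = (1/8)(0.0190+0.0000) + (1/8)(0.0390+0.0190) + (1/8)(0.0610+0.0390) + (1/8)(0.1630+0.0610) + (1/8)(0.3080+0.1630) + (1/8)(0.5220+0.3080) + (1/8)(0.7590+0.5220) + (1/8)(1.0000+0.7590)
  = 0.0024 + 0.0072 + 0.0125 + 0.0280 + 0.0589 + 0.1037 + 0.1601 + 0.2199 = 0.5927
G = 1 − 0.5927 = 0.4073

0.407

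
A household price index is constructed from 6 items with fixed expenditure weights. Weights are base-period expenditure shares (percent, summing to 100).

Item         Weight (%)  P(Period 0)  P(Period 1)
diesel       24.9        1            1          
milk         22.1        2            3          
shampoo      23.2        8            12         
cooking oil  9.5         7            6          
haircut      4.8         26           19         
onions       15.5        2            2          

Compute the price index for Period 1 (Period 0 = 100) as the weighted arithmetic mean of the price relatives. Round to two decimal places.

diesel: 24.9 × (1/1) = 24.9 × 1.000000 = 24.9000
milk: 22.1 × (3/2) = 22.1 × 1.500000 = 33.1500
shampoo: 23.2 × (12/8) = 23.2 × 1.500000 = 34.8000
cooking oil: 9.5 × (6/7) = 9.5 × 0.857143 = 8.1429
haircut: 4.8 × (19/26) = 4.8 × 0.730769 = 3.5077
onions: 15.5 × (2/2) = 15.5 × 1.000000 = 15.5000
Index = Σ wᵢ·(p₁ᵢ/p₀ᵢ) = 24.9000 + 33.1500 + 34.8000 + 8.1429 + 3.5077 + 15.5000 = 120.0005

120.00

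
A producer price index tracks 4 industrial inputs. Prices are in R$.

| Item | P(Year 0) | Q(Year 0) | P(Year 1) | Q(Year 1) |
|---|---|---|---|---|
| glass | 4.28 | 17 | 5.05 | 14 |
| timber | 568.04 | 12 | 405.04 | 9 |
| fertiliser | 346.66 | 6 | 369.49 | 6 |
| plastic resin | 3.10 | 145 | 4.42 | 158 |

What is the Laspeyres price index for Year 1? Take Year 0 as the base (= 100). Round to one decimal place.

Laspeyres price index uses base-period quantities as weights.
ΣP(Year 1)·Q(Year 0) = 5.05×17 + 405.04×12 + 369.49×6 + 4.42×145 = 85.85 + 4860.48 + 2216.94 + 640.9 = 7804.17
ΣP(Year 0)·Q(Year 0) = 4.28×17 + 568.04×12 + 346.66×6 + 3.10×145 = 72.76 + 6816.48 + 2079.96 + 449.5 = 9418.7
Index = 7804.17 / 9418.7 × 100 = 82.8583

82.9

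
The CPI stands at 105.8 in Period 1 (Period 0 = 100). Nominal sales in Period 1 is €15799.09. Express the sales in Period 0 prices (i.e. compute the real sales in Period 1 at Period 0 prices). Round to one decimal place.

14933.0

Real = Nominal ÷ (Index/100) = 15799.09 ÷ (105.8/100)
     = 15799.09 ÷ 1.058 = 14932.9773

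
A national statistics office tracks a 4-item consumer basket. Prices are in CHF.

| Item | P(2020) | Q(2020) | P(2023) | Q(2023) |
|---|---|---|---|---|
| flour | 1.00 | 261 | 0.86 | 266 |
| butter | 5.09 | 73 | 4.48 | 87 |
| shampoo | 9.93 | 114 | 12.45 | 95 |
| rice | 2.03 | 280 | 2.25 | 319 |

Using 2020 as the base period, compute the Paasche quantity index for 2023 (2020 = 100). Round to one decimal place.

96.9

Paasche quantity index uses current-period prices as weights.
ΣP(2023)·Q(2023) = 0.86×266 + 4.48×87 + 12.45×95 + 2.25×319 = 228.76 + 389.76 + 1182.75 + 717.75 = 2519.02
ΣP(2023)·Q(2020) = 0.86×261 + 4.48×73 + 12.45×114 + 2.25×280 = 224.46 + 327.04 + 1419.3 + 630 = 2600.8
Index = 2519.02 / 2600.8 × 100 = 96.8556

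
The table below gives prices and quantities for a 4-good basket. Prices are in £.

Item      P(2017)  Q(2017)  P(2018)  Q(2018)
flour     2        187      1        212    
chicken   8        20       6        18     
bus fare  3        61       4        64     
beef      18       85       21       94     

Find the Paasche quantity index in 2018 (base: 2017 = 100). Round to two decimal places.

Paasche quantity index uses current-period prices as weights.
ΣP(2018)·Q(2018) = 1×212 + 6×18 + 4×64 + 21×94 = 212 + 108 + 256 + 1974 = 2550
ΣP(2018)·Q(2017) = 1×187 + 6×20 + 4×61 + 21×85 = 187 + 120 + 244 + 1785 = 2336
Index = 2550 / 2336 × 100 = 109.1610

109.16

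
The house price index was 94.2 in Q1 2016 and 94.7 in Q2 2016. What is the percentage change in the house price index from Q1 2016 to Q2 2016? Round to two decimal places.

Change = (94.7 − 94.2) / 94.2 × 100
       = 0.5 / 94.2 × 100 = 0.5308%

0.53%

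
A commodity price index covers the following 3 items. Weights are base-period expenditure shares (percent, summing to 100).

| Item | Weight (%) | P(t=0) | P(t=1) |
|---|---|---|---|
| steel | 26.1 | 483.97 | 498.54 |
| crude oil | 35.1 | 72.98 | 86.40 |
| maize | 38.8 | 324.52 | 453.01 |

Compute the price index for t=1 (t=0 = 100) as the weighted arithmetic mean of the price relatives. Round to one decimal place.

steel: 26.1 × (498.54/483.97) = 26.1 × 1.030105 = 26.8857
crude oil: 35.1 × (86.40/72.98) = 35.1 × 1.183886 = 41.5544
maize: 38.8 × (453.01/324.52) = 38.8 × 1.395939 = 54.1624
Index = Σ wᵢ·(p₁ᵢ/p₀ᵢ) = 26.8857 + 41.5544 + 54.1624 = 122.6026

122.6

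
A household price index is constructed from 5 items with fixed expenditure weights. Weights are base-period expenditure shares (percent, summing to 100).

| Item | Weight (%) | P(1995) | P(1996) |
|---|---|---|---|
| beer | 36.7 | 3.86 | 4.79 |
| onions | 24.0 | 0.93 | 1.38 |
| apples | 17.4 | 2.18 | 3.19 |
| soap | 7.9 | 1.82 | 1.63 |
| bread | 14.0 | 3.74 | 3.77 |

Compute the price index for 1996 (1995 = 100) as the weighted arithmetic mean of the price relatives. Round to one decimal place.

127.8

beer: 36.7 × (4.79/3.86) = 36.7 × 1.240933 = 45.5422
onions: 24.0 × (1.38/0.93) = 24.0 × 1.483871 = 35.6129
apples: 17.4 × (3.19/2.18) = 17.4 × 1.463303 = 25.4615
soap: 7.9 × (1.63/1.82) = 7.9 × 0.895604 = 7.0753
bread: 14.0 × (3.77/3.74) = 14.0 × 1.008021 = 14.1123
Index = Σ wᵢ·(p₁ᵢ/p₀ᵢ) = 45.5422 + 35.6129 + 25.4615 + 7.0753 + 14.1123 = 127.8042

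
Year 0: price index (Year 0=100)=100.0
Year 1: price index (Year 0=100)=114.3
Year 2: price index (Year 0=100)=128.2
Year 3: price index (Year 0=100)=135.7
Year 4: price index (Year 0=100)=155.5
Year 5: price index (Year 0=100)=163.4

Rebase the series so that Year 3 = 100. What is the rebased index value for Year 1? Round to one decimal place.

84.2

Rebased(Year 1) = 114.3 / 135.7 × 100 = 84.2299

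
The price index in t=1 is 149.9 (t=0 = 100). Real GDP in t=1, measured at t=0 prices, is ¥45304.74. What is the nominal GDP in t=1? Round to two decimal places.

67911.81

Nominal = Real × (Index/100) = 45304.74 × (149.9/100)
        = 45304.74 × 1.499 = 67911.8053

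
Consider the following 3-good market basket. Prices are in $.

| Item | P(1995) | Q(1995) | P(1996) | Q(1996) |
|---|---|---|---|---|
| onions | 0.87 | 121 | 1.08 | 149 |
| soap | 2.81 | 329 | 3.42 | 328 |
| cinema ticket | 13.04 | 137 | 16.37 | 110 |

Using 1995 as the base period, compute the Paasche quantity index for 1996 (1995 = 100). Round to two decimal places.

88.13

Paasche quantity index uses current-period prices as weights.
ΣP(1996)·Q(1996) = 1.08×149 + 3.42×328 + 16.37×110 = 160.92 + 1121.76 + 1800.7 = 3083.38
ΣP(1996)·Q(1995) = 1.08×121 + 3.42×329 + 16.37×137 = 130.68 + 1125.18 + 2242.69 = 3498.55
Index = 3083.38 / 3498.55 × 100 = 88.1331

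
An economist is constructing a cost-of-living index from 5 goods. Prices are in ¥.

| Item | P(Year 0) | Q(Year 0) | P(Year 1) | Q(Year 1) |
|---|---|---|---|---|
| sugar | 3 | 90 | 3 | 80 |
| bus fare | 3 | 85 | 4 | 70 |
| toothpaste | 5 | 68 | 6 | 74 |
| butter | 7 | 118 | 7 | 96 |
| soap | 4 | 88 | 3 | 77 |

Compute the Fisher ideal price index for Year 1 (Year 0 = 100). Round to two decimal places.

Laspeyres component (base-period weights):
ΣP(Year 1)Q(Year 0) = 3×90 + 4×85 + 6×68 + 7×118 + 3×88 = 270 + 340 + 408 + 826 + 264 = 2108
ΣP(Year 0)Q(Year 0) = 3×90 + 3×85 + 5×68 + 7×118 + 4×88 = 270 + 255 + 340 + 826 + 352 = 2043
L = 2108 / 2043 × 100 = 103.1816
Paasche component (current-period weights):
ΣP(Year 1)Q(Year 1) = 3×80 + 4×70 + 6×74 + 7×96 + 3×77 = 240 + 280 + 444 + 672 + 231 = 1867
ΣP(Year 0)Q(Year 1) = 3×80 + 3×70 + 5×74 + 7×96 + 4×77 = 240 + 210 + 370 + 672 + 308 = 1800
P = 1867 / 1800 × 100 = 103.7222
Fisher = √(L × P) = √(103.1816 × 103.7222) = 103.4516

103.45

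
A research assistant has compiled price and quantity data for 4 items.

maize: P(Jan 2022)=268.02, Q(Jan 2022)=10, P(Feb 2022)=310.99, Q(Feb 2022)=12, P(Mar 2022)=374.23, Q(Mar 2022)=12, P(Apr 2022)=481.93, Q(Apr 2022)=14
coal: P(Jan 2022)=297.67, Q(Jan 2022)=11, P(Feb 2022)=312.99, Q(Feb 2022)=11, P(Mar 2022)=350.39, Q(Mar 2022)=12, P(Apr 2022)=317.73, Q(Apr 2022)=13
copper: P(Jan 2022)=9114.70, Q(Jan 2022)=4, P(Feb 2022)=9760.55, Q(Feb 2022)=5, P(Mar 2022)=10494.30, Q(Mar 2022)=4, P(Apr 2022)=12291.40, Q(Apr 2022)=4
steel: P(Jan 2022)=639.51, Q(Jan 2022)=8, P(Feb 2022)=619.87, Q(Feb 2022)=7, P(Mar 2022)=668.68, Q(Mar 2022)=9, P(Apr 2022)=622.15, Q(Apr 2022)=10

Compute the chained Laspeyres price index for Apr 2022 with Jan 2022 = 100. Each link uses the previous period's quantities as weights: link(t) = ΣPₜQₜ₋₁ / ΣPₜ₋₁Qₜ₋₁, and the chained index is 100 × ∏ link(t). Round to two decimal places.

131.13

Link Jan 2022→Feb 2022:
ΣP(Feb 2022)Q(Jan 2022) = 310.99×10 + 312.99×11 + 9760.55×4 + 619.87×8 = 3109.9 + 3442.89 + 39042.2 + 4958.96 = 50553.95
ΣP(Jan 2022)Q(Jan 2022) = 268.02×10 + 297.67×11 + 9114.70×4 + 639.51×8 = 2680.2 + 3274.37 + 36458.8 + 5116.08 = 47529.45
link = 50553.95/47529.45 = 1.063634
Link Feb 2022→Mar 2022:
ΣP(Mar 2022)Q(Feb 2022) = 374.23×12 + 350.39×11 + 10494.30×5 + 668.68×7 = 4490.76 + 3854.29 + 52471.5 + 4680.76 = 65497.31
ΣP(Feb 2022)Q(Feb 2022) = 310.99×12 + 312.99×11 + 9760.55×5 + 619.87×7 = 3731.88 + 3442.89 + 48802.75 + 4339.09 = 60316.61
link = 65497.31/60316.61 = 1.085892
Link Mar 2022→Apr 2022:
ΣP(Apr 2022)Q(Mar 2022) = 481.93×12 + 317.73×12 + 12291.40×4 + 622.15×9 = 5783.16 + 3812.76 + 49165.6 + 5599.35 = 64360.87
ΣP(Mar 2022)Q(Mar 2022) = 374.23×12 + 350.39×12 + 10494.30×4 + 668.68×9 = 4490.76 + 4204.68 + 41977.2 + 6018.12 = 56690.76
link = 64360.87/56690.76 = 1.135297
Chained index = 100 × 1.063634 × 1.085892 × 1.135297 = 131.1259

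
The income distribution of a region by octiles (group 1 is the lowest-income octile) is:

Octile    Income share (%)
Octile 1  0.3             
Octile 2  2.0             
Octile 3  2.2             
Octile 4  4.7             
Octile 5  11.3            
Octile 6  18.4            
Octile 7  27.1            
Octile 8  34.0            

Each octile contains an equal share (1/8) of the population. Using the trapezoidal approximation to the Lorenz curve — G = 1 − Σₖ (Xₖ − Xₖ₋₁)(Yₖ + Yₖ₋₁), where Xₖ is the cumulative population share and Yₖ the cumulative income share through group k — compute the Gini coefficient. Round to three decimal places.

Cumulative income shares Yₖ: 0.0030, 0.0230, 0.0450, 0.0920, 0.2050, 0.3890, 0.6600, 1.0000
Σ (Xₖ−Xₖ₋₁)(Yₖ+Yₖ₋₁) = (1/8)(0.0030+0.0000) + (1/8)(0.0230+0.0030) + (1/8)(0.0450+0.0230) + (1/8)(0.0920+0.0450) + (1/8)(0.2050+0.0920) + (1/8)(0.3890+0.2050) + (1/8)(0.6600+0.3890) + (1/8)(1.0000+0.6600)
  = 0.0004 + 0.0032 + 0.0085 + 0.0171 + 0.0371 + 0.0743 + 0.1311 + 0.2075 = 0.4793
G = 1 − 0.4793 = 0.5208

0.521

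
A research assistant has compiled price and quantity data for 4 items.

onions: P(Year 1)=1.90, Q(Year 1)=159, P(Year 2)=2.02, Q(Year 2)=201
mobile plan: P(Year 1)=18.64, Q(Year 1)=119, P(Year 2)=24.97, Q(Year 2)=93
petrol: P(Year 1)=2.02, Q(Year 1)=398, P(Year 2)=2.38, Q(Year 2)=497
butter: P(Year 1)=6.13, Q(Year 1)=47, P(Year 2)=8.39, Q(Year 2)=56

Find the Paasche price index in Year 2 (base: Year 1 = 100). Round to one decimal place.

126.5

Paasche price index uses current-period quantities as weights.
ΣP(Year 2)·Q(Year 2) = 2.02×201 + 24.97×93 + 2.38×497 + 8.39×56 = 406.02 + 2322.21 + 1182.86 + 469.84 = 4380.93
ΣP(Year 1)·Q(Year 2) = 1.90×201 + 18.64×93 + 2.02×497 + 6.13×56 = 381.9 + 1733.52 + 1003.94 + 343.28 = 3462.64
Index = 4380.93 / 3462.64 × 100 = 126.5199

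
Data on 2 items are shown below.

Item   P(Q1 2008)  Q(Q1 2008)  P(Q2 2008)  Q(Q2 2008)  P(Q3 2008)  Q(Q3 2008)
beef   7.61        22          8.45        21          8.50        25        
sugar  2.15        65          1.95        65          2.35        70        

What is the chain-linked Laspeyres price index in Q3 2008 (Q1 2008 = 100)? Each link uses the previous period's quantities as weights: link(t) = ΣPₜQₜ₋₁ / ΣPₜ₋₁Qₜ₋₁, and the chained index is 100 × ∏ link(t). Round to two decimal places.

Link Q1 2008→Q2 2008:
ΣP(Q2 2008)Q(Q1 2008) = 8.45×22 + 1.95×65 = 185.9 + 126.75 = 312.65
ΣP(Q1 2008)Q(Q1 2008) = 7.61×22 + 2.15×65 = 167.42 + 139.75 = 307.17
link = 312.65/307.17 = 1.017840
Link Q2 2008→Q3 2008:
ΣP(Q3 2008)Q(Q2 2008) = 8.50×21 + 2.35×65 = 178.5 + 152.75 = 331.25
ΣP(Q2 2008)Q(Q2 2008) = 8.45×21 + 1.95×65 = 177.45 + 126.75 = 304.2
link = 331.25/304.2 = 1.088922
Chained index = 100 × 1.017840 × 1.088922 = 110.8348

110.83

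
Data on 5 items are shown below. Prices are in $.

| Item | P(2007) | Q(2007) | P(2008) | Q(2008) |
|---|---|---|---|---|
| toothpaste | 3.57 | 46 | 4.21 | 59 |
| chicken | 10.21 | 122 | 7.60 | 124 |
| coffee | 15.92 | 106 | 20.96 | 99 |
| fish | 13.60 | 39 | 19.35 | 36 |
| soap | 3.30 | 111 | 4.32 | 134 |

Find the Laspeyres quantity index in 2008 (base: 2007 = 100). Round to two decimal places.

99.76

Laspeyres quantity index uses base-period prices as weights.
ΣP(2007)·Q(2008) = 3.57×59 + 10.21×124 + 15.92×99 + 13.60×36 + 3.30×134 = 210.63 + 1266.04 + 1576.08 + 489.6 + 442.2 = 3984.55
ΣP(2007)·Q(2007) = 3.57×46 + 10.21×122 + 15.92×106 + 13.60×39 + 3.30×111 = 164.22 + 1245.62 + 1687.52 + 530.4 + 366.3 = 3994.06
Index = 3984.55 / 3994.06 × 100 = 99.7619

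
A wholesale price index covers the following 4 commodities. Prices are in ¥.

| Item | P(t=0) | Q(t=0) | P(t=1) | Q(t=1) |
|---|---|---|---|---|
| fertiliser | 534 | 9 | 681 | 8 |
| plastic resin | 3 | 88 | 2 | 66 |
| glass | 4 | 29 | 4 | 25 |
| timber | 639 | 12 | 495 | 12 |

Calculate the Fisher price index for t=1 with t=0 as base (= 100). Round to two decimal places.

95.56

Laspeyres component (base-period weights):
ΣP(t=1)Q(t=0) = 681×9 + 2×88 + 4×29 + 495×12 = 6129 + 176 + 116 + 5940 = 12361
ΣP(t=0)Q(t=0) = 534×9 + 3×88 + 4×29 + 639×12 = 4806 + 264 + 116 + 7668 = 12854
L = 12361 / 12854 × 100 = 96.1646
Paasche component (current-period weights):
ΣP(t=1)Q(t=1) = 681×8 + 2×66 + 4×25 + 495×12 = 5448 + 132 + 100 + 5940 = 11620
ΣP(t=0)Q(t=1) = 534×8 + 3×66 + 4×25 + 639×12 = 4272 + 198 + 100 + 7668 = 12238
P = 11620 / 12238 × 100 = 94.9502
Fisher = √(L × P) = √(96.1646 × 94.9502) = 95.5555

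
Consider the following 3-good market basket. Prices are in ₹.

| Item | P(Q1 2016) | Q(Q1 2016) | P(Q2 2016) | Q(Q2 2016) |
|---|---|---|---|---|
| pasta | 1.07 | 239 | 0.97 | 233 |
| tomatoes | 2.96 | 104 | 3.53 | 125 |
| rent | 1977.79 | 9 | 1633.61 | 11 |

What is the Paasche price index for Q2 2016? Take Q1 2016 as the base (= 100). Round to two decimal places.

Paasche price index uses current-period quantities as weights.
ΣP(Q2 2016)·Q(Q2 2016) = 0.97×233 + 3.53×125 + 1633.61×11 = 226.01 + 441.25 + 17969.71 = 18636.97
ΣP(Q1 2016)·Q(Q2 2016) = 1.07×233 + 2.96×125 + 1977.79×11 = 249.31 + 370 + 21755.69 = 22375
Index = 18636.97 / 22375 × 100 = 83.2937

83.29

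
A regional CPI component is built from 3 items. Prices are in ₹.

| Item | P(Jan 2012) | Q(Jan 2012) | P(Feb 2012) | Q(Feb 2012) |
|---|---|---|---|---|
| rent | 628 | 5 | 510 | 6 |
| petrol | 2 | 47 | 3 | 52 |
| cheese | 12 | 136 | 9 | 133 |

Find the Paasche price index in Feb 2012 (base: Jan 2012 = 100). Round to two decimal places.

Paasche price index uses current-period quantities as weights.
ΣP(Feb 2012)·Q(Feb 2012) = 510×6 + 3×52 + 9×133 = 3060 + 156 + 1197 = 4413
ΣP(Jan 2012)·Q(Feb 2012) = 628×6 + 2×52 + 12×133 = 3768 + 104 + 1596 = 5468
Index = 4413 / 5468 × 100 = 80.7059

80.71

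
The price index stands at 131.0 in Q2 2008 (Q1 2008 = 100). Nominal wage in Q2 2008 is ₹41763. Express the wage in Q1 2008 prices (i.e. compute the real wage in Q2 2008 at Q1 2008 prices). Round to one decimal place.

Real = Nominal ÷ (Index/100) = 41763 ÷ (131.0/100)
     = 41763 ÷ 1.310 = 31880.1527

31880.2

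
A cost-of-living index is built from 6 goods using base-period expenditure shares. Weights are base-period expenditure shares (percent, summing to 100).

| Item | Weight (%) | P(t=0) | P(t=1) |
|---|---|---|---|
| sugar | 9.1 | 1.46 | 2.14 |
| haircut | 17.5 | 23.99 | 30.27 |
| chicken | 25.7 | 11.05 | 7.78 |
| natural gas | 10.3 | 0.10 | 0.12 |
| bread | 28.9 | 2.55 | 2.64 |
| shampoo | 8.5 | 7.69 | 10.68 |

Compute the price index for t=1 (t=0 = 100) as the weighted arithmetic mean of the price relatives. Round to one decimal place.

107.6

sugar: 9.1 × (2.14/1.46) = 9.1 × 1.465753 = 13.3384
haircut: 17.5 × (30.27/23.99) = 17.5 × 1.261776 = 22.0811
chicken: 25.7 × (7.78/11.05) = 25.7 × 0.704072 = 18.0947
natural gas: 10.3 × (0.12/0.10) = 10.3 × 1.200000 = 12.3600
bread: 28.9 × (2.64/2.55) = 28.9 × 1.035294 = 29.9200
shampoo: 8.5 × (10.68/7.69) = 8.5 × 1.388817 = 11.8049
Index = Σ wᵢ·(p₁ᵢ/p₀ᵢ) = 13.3384 + 22.0811 + 18.0947 + 12.3600 + 29.9200 + 11.8049 = 107.5990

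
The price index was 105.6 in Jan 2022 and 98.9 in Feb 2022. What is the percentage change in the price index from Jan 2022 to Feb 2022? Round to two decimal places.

-6.34%

Change = (98.9 − 105.6) / 105.6 × 100
       = -6.7 / 105.6 × 100 = -6.3447%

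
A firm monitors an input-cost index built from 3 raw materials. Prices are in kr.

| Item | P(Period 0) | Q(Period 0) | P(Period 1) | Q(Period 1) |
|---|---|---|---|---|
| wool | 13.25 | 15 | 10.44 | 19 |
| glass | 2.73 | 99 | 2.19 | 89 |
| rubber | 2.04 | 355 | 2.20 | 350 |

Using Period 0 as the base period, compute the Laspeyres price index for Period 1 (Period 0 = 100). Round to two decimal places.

Laspeyres price index uses base-period quantities as weights.
ΣP(Period 1)·Q(Period 0) = 10.44×15 + 2.19×99 + 2.20×355 = 156.6 + 216.81 + 781 = 1154.41
ΣP(Period 0)·Q(Period 0) = 13.25×15 + 2.73×99 + 2.04×355 = 198.75 + 270.27 + 724.2 = 1193.22
Index = 1154.41 / 1193.22 × 100 = 96.7475

96.75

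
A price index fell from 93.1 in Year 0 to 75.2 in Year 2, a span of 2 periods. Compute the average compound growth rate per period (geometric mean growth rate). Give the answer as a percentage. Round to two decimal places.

Growth factor = (75.2/93.1)^(1/2) = (0.807734)^(1/2) = 0.898740
Growth rate = 0.898740 − 1 = -0.101260 = -10.1260%

-10.13%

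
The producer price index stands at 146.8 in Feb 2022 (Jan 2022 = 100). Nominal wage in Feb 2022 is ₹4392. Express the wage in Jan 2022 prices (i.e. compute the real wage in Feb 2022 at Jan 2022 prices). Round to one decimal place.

Real = Nominal ÷ (Index/100) = 4392 ÷ (146.8/100)
     = 4392 ÷ 1.468 = 2991.8256

2991.8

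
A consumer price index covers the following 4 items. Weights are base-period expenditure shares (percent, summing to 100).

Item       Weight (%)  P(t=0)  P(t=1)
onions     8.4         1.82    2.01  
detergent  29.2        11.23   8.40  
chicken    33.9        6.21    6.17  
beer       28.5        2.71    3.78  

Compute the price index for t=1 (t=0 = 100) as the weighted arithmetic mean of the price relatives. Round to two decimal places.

104.55

onions: 8.4 × (2.01/1.82) = 8.4 × 1.104396 = 9.2769
detergent: 29.2 × (8.40/11.23) = 29.2 × 0.747996 = 21.8415
chicken: 33.9 × (6.17/6.21) = 33.9 × 0.993559 = 33.6816
beer: 28.5 × (3.78/2.71) = 28.5 × 1.394834 = 39.7528
Index = Σ wᵢ·(p₁ᵢ/p₀ᵢ) = 9.2769 + 21.8415 + 33.6816 + 39.7528 = 104.5528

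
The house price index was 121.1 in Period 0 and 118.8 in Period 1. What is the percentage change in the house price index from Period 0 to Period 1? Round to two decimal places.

Change = (118.8 − 121.1) / 121.1 × 100
       = -2.3 / 121.1 × 100 = -1.8993%

-1.90%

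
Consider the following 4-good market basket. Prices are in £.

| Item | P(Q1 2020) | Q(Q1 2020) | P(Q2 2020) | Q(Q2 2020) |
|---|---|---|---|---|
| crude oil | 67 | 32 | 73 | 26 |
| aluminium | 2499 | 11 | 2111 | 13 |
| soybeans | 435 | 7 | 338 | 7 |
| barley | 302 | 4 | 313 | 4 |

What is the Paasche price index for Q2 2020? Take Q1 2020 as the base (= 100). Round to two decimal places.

Paasche price index uses current-period quantities as weights.
ΣP(Q2 2020)·Q(Q2 2020) = 73×26 + 2111×13 + 338×7 + 313×4 = 1898 + 27443 + 2366 + 1252 = 32959
ΣP(Q1 2020)·Q(Q2 2020) = 67×26 + 2499×13 + 435×7 + 302×4 = 1742 + 32487 + 3045 + 1208 = 38482
Index = 32959 / 38482 × 100 = 85.6478

85.65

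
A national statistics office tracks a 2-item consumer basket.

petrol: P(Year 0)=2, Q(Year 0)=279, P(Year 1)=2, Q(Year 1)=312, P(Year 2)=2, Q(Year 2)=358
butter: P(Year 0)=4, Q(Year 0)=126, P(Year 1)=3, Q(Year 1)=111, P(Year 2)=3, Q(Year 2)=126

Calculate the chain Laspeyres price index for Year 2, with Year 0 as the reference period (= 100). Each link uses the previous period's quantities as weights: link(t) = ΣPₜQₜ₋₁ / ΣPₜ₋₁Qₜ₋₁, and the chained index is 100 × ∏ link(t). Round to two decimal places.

Link Year 0→Year 1:
ΣP(Year 1)Q(Year 0) = 2×279 + 3×126 = 558 + 378 = 936
ΣP(Year 0)Q(Year 0) = 2×279 + 4×126 = 558 + 504 = 1062
link = 936/1062 = 0.881356
Link Year 1→Year 2:
ΣP(Year 2)Q(Year 1) = 2×312 + 3×111 = 624 + 333 = 957
ΣP(Year 1)Q(Year 1) = 2×312 + 3×111 = 624 + 333 = 957
link = 957/957 = 1.000000
Chained index = 100 × 0.881356 × 1.000000 = 88.1356

88.14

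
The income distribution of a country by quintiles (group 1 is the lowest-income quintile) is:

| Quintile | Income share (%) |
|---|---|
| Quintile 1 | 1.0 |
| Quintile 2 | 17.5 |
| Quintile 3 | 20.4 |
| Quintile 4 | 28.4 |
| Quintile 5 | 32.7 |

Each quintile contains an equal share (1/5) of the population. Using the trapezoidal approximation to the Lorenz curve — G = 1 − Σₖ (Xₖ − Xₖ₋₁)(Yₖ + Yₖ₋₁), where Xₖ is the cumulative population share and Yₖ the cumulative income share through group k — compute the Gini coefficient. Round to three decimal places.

0.297

Cumulative income shares Yₖ: 0.0100, 0.1850, 0.3890, 0.6730, 1.0000
Σ (Xₖ−Xₖ₋₁)(Yₖ+Yₖ₋₁) = (1/5)(0.0100+0.0000) + (1/5)(0.1850+0.0100) + (1/5)(0.3890+0.1850) + (1/5)(0.6730+0.3890) + (1/5)(1.0000+0.6730)
  = 0.0020 + 0.0390 + 0.1148 + 0.2124 + 0.3346 = 0.7028
G = 1 − 0.7028 = 0.2972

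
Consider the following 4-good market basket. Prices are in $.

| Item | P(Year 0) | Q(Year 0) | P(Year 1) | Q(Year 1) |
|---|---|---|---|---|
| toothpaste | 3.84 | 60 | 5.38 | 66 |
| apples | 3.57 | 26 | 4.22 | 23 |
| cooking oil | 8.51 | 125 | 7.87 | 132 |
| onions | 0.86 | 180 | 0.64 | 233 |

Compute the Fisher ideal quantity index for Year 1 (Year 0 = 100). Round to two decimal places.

107.36

Laspeyres component (base-period weights):
ΣP(Year 0)Q(Year 1) = 3.84×66 + 3.57×23 + 8.51×132 + 0.86×233 = 253.44 + 82.11 + 1123.32 + 200.38 = 1659.25
ΣP(Year 0)Q(Year 0) = 3.84×60 + 3.57×26 + 8.51×125 + 0.86×180 = 230.4 + 92.82 + 1063.75 + 154.8 = 1541.77
L = 1659.25 / 1541.77 × 100 = 107.6198
Paasche component (current-period weights):
ΣP(Year 1)Q(Year 1) = 5.38×66 + 4.22×23 + 7.87×132 + 0.64×233 = 355.08 + 97.06 + 1038.84 + 149.12 = 1640.1
ΣP(Year 1)Q(Year 0) = 5.38×60 + 4.22×26 + 7.87×125 + 0.64×180 = 322.8 + 109.72 + 983.75 + 115.2 = 1531.47
P = 1640.1 / 1531.47 × 100 = 107.0932
Fisher = √(L × P) = √(107.6198 × 107.0932) = 107.3562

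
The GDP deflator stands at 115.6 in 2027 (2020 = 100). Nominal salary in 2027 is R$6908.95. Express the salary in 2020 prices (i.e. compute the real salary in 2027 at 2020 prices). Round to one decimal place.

5976.6

Real = Nominal ÷ (Index/100) = 6908.95 ÷ (115.6/100)
     = 6908.95 ÷ 1.156 = 5976.6003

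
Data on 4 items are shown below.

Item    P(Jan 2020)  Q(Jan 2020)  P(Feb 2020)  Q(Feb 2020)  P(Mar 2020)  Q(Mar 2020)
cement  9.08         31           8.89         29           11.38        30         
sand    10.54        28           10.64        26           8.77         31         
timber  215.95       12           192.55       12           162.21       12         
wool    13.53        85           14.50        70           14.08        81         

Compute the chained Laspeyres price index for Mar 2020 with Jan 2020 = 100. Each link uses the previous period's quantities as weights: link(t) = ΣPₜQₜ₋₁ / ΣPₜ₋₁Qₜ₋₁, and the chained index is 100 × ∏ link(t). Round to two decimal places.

86.20

Link Jan 2020→Feb 2020:
ΣP(Feb 2020)Q(Jan 2020) = 8.89×31 + 10.64×28 + 192.55×12 + 14.50×85 = 275.59 + 297.92 + 2310.6 + 1232.5 = 4116.61
ΣP(Jan 2020)Q(Jan 2020) = 9.08×31 + 10.54×28 + 215.95×12 + 13.53×85 = 281.48 + 295.12 + 2591.4 + 1150.05 = 4318.05
link = 4116.61/4318.05 = 0.953349
Link Feb 2020→Mar 2020:
ΣP(Mar 2020)Q(Feb 2020) = 11.38×29 + 8.77×26 + 162.21×12 + 14.08×70 = 330.02 + 228.02 + 1946.52 + 985.6 = 3490.16
ΣP(Feb 2020)Q(Feb 2020) = 8.89×29 + 10.64×26 + 192.55×12 + 14.50×70 = 257.81 + 276.64 + 2310.6 + 1015 = 3860.05
link = 3490.16/3860.05 = 0.904175
Chained index = 100 × 0.953349 × 0.904175 = 86.1994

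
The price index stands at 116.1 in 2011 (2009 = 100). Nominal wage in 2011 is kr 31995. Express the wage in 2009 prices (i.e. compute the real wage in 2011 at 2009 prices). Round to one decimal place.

27558.1

Real = Nominal ÷ (Index/100) = 31995 ÷ (116.1/100)
     = 31995 ÷ 1.161 = 27558.1395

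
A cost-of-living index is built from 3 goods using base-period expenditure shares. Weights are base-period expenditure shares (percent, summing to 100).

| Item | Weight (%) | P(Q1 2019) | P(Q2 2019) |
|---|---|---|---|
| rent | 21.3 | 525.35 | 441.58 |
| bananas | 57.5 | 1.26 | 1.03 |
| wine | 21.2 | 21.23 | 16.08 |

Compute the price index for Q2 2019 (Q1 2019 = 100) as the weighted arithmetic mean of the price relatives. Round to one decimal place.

rent: 21.3 × (441.58/525.35) = 21.3 × 0.840544 = 17.9036
bananas: 57.5 × (1.03/1.26) = 57.5 × 0.817460 = 47.0040
wine: 21.2 × (16.08/21.23) = 21.2 × 0.757419 = 16.0573
Index = Σ wᵢ·(p₁ᵢ/p₀ᵢ) = 17.9036 + 47.0040 + 16.0573 = 80.9648

81.0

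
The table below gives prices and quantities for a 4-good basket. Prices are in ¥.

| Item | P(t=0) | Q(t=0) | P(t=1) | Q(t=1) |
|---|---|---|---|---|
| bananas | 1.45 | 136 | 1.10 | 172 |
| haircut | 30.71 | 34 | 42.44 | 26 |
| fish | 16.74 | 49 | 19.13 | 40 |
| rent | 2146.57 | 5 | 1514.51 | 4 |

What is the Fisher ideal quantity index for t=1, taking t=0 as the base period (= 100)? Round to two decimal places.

Laspeyres component (base-period weights):
ΣP(t=0)Q(t=1) = 1.45×172 + 30.71×26 + 16.74×40 + 2146.57×4 = 249.4 + 798.46 + 669.6 + 8586.28 = 10303.74
ΣP(t=0)Q(t=0) = 1.45×136 + 30.71×34 + 16.74×49 + 2146.57×5 = 197.2 + 1044.14 + 820.26 + 10732.85 = 12794.45
L = 10303.74 / 12794.45 × 100 = 80.5329
Paasche component (current-period weights):
ΣP(t=1)Q(t=1) = 1.10×172 + 42.44×26 + 19.13×40 + 1514.51×4 = 189.2 + 1103.44 + 765.2 + 6058.04 = 8115.88
ΣP(t=1)Q(t=0) = 1.10×136 + 42.44×34 + 19.13×49 + 1514.51×5 = 149.6 + 1442.96 + 937.37 + 7572.55 = 10102.48
P = 8115.88 / 10102.48 × 100 = 80.3355
Fisher = √(L × P) = √(80.5329 × 80.3355) = 80.4341

80.43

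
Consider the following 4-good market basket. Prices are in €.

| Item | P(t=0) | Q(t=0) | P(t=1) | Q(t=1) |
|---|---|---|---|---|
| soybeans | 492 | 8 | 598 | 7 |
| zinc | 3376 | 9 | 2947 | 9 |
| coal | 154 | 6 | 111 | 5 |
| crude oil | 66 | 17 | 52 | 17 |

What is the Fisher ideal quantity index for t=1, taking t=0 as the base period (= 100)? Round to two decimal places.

98.03

Laspeyres component (base-period weights):
ΣP(t=0)Q(t=1) = 492×7 + 3376×9 + 154×5 + 66×17 = 3444 + 30384 + 770 + 1122 = 35720
ΣP(t=0)Q(t=0) = 492×8 + 3376×9 + 154×6 + 66×17 = 3936 + 30384 + 924 + 1122 = 36366
L = 35720 / 36366 × 100 = 98.2236
Paasche component (current-period weights):
ΣP(t=1)Q(t=1) = 598×7 + 2947×9 + 111×5 + 52×17 = 4186 + 26523 + 555 + 884 = 32148
ΣP(t=1)Q(t=0) = 598×8 + 2947×9 + 111×6 + 52×17 = 4784 + 26523 + 666 + 884 = 32857
P = 32148 / 32857 × 100 = 97.8422
Fisher = √(L × P) = √(98.2236 × 97.8422) = 98.0327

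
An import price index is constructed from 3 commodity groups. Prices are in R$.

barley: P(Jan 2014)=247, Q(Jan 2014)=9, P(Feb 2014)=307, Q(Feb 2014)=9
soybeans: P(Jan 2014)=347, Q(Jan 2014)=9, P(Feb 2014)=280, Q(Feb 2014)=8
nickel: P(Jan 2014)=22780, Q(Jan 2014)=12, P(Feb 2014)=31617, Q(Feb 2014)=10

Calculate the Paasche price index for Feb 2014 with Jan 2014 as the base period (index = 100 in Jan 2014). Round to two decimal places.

137.96

Paasche price index uses current-period quantities as weights.
ΣP(Feb 2014)·Q(Feb 2014) = 307×9 + 280×8 + 31617×10 = 2763 + 2240 + 316170 = 321173
ΣP(Jan 2014)·Q(Feb 2014) = 247×9 + 347×8 + 22780×10 = 2223 + 2776 + 227800 = 232799
Index = 321173 / 232799 × 100 = 137.9615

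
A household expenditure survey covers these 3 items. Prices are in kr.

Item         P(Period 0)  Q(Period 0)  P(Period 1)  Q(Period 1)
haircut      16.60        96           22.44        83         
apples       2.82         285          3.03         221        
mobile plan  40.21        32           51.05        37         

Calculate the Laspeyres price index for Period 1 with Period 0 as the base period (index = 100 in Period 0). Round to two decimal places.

126.26

Laspeyres price index uses base-period quantities as weights.
ΣP(Period 1)·Q(Period 0) = 22.44×96 + 3.03×285 + 51.05×32 = 2154.24 + 863.55 + 1633.6 = 4651.39
ΣP(Period 0)·Q(Period 0) = 16.60×96 + 2.82×285 + 40.21×32 = 1593.6 + 803.7 + 1286.72 = 3684.02
Index = 4651.39 / 3684.02 × 100 = 126.2585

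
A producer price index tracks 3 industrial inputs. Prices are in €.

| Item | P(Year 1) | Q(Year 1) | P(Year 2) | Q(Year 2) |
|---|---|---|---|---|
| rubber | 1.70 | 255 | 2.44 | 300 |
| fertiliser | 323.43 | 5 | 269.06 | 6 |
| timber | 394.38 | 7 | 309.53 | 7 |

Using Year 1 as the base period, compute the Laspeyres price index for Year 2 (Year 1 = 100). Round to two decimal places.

Laspeyres price index uses base-period quantities as weights.
ΣP(Year 2)·Q(Year 1) = 2.44×255 + 269.06×5 + 309.53×7 = 622.2 + 1345.3 + 2166.71 = 4134.21
ΣP(Year 1)·Q(Year 1) = 1.70×255 + 323.43×5 + 394.38×7 = 433.5 + 1617.15 + 2760.66 = 4811.31
Index = 4134.21 / 4811.31 × 100 = 85.9269

85.93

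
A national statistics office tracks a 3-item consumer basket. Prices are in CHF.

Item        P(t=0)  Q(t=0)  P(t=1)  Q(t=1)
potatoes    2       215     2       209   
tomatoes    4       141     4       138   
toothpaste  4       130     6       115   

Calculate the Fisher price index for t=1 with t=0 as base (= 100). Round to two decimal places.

116.63

Laspeyres component (base-period weights):
ΣP(t=1)Q(t=0) = 2×215 + 4×141 + 6×130 = 430 + 564 + 780 = 1774
ΣP(t=0)Q(t=0) = 2×215 + 4×141 + 4×130 = 430 + 564 + 520 = 1514
L = 1774 / 1514 × 100 = 117.1731
Paasche component (current-period weights):
ΣP(t=1)Q(t=1) = 2×209 + 4×138 + 6×115 = 418 + 552 + 690 = 1660
ΣP(t=0)Q(t=1) = 2×209 + 4×138 + 4×115 = 418 + 552 + 460 = 1430
P = 1660 / 1430 × 100 = 116.0839
Fisher = √(L × P) = √(117.1731 × 116.0839) = 116.6272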